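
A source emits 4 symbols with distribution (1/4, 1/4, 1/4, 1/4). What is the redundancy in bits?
0.0000 bits

Redundancy measures how far a source is from maximum entropy:
R = H_max - H(X)

Maximum entropy for 4 symbols: H_max = log_2(4) = 2.0000 bits
Actual entropy: H(X) = 2.0000 bits
Redundancy: R = 2.0000 - 2.0000 = 0.0000 bits

This redundancy represents potential for compression: the source could be compressed by 0.0000 bits per symbol.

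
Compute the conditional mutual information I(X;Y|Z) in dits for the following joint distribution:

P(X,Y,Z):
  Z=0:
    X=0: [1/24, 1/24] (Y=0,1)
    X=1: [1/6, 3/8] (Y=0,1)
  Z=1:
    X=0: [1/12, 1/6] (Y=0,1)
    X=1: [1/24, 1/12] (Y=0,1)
0.0025 dits

Conditional mutual information: I(X;Y|Z) = H(X|Z) + H(Y|Z) - H(X,Y|Z)

H(Z) = 0.2873
H(X,Z) = 0.4976 → H(X|Z) = 0.2102
H(Y,Z) = 0.5637 → H(Y|Z) = 0.2764
H(X,Y,Z) = 0.7715 → H(X,Y|Z) = 0.4842

I(X;Y|Z) = 0.2102 + 0.2764 - 0.4842 = 0.0025 dits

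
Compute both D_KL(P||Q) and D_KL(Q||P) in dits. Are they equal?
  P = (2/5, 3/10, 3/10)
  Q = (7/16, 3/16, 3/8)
D_KL(P||Q) = 0.0166, D_KL(Q||P) = 0.0151

KL divergence is not symmetric: D_KL(P||Q) ≠ D_KL(Q||P) in general.

D_KL(P||Q) = 0.0166 dits
D_KL(Q||P) = 0.0151 dits

No, they are not equal!

This asymmetry is why KL divergence is not a true distance metric.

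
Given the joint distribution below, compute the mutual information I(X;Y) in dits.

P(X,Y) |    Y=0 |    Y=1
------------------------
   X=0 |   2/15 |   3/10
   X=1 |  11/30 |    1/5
0.0251 dits

Mutual information: I(X;Y) = H(X) + H(Y) - H(X,Y)

Marginals:
P(X) = (13/30, 17/30), H(X) = 0.2972 dits
P(Y) = (1/2, 1/2), H(Y) = 0.3010 dits

Joint entropy: H(X,Y) = 0.5731 dits

I(X;Y) = 0.2972 + 0.3010 - 0.5731 = 0.0251 dits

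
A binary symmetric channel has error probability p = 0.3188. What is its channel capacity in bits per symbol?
0.0969 bits

For a binary symmetric channel (BSC) with error probability p:
Capacity C = 1 - H(p) bits per symbol

where H(p) = -p log₂(p) - (1-p) log₂(1-p) is the binary entropy function.

H(0.3188) = 0.9031 bits
C = 1 - 0.9031 = 0.0969 bits per symbol

This means we can reliably transmit up to 0.0969 bits of information per channel use.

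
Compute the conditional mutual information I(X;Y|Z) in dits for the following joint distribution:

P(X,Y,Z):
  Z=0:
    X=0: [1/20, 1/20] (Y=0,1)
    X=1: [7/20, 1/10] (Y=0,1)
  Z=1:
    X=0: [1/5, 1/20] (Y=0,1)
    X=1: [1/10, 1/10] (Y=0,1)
0.0162 dits

Conditional mutual information: I(X;Y|Z) = H(X|Z) + H(Y|Z) - H(X,Y|Z)

H(Z) = 0.2989
H(X,Z) = 0.5464 → H(X|Z) = 0.2475
H(Y,Z) = 0.5632 → H(Y|Z) = 0.2644
H(X,Y,Z) = 0.7945 → H(X,Y|Z) = 0.4957

I(X;Y|Z) = 0.2475 + 0.2644 - 0.4957 = 0.0162 dits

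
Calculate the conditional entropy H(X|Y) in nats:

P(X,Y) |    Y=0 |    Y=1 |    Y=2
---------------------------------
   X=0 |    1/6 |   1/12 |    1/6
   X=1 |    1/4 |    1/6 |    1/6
0.6706 nats

Using the chain rule: H(X|Y) = H(X,Y) - H(Y)

First, compute H(X,Y) = 1.7482 nats

Marginal P(Y) = (5/12, 1/4, 1/3)
H(Y) = 1.0776 nats

H(X|Y) = H(X,Y) - H(Y) = 1.7482 - 1.0776 = 0.6706 nats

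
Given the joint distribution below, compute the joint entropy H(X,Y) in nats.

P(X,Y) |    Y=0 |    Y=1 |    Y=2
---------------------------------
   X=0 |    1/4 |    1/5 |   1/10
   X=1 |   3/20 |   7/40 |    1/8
1.7482 nats

Joint entropy is H(X,Y) = -Σ_{x,y} p(x,y) log p(x,y).

Summing over all non-zero entries:
H(X,Y) = -[1/4·log_e(1/4) + 1/5·log_e(1/5) + 1/10·log_e(1/10) + 3/20·log_e(3/20) + 7/40·log_e(7/40) + 1/8·log_e(1/8)]
H(X,Y) = 1.7482 nats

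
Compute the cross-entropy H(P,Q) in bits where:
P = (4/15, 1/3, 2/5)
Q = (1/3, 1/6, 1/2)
1.6843 bits

Cross-entropy: H(P,Q) = -Σ p(x) log q(x)

Alternatively: H(P,Q) = H(P) + D_KL(P||Q)
H(P) = 1.5656 bits
D_KL(P||Q) = 0.1187 bits

H(P,Q) = 1.5656 + 0.1187 = 1.6843 bits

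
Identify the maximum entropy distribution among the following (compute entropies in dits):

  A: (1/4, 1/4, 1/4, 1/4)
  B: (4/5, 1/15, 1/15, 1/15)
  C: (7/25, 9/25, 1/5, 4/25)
A

For a discrete distribution over n outcomes, entropy is maximized by the uniform distribution.

Computing entropies:
H(A) = 0.6021 dits
H(B) = 0.3127 dits
H(C) = 0.5817 dits

The uniform distribution (where all probabilities equal 1/4) achieves the maximum entropy of log_10(4) = 0.6021 dits.

Distribution A has the highest entropy.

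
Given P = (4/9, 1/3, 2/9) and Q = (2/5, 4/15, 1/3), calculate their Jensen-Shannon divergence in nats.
0.0080 nats

Jensen-Shannon divergence is:
JSD(P||Q) = 0.5 × D_KL(P||M) + 0.5 × D_KL(Q||M)
where M = 0.5 × (P + Q) is the mixture distribution.

M = 0.5 × (4/9, 1/3, 2/9) + 0.5 × (2/5, 4/15, 1/3) = (0.422222, 3/10, 5/18)

D_KL(P||M) = 0.0083 nats
D_KL(Q||M) = 0.0077 nats

JSD(P||Q) = 0.5 × 0.0083 + 0.5 × 0.0077 = 0.0080 nats

Unlike KL divergence, JSD is symmetric and bounded: 0 ≤ JSD ≤ log(2).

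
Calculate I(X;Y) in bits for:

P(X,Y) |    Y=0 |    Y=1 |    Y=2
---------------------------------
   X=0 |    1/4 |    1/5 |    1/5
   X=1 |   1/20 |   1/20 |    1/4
0.1126 bits

Mutual information: I(X;Y) = H(X) + H(Y) - H(X,Y)

Marginals:
P(X) = (13/20, 7/20), H(X) = 0.9341 bits
P(Y) = (3/10, 1/4, 9/20), H(Y) = 1.5395 bits

Joint entropy: H(X,Y) = 2.3610 bits

I(X;Y) = 0.9341 + 1.5395 - 2.3610 = 0.1126 bits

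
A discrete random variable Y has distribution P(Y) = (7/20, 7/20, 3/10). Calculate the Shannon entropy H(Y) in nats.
1.0961 nats

Shannon entropy is H(X) = -Σ p(x) log p(x).

For P = (7/20, 7/20, 3/10):
H = -7/20 × log_e(7/20) -7/20 × log_e(7/20) -3/10 × log_e(3/10)
H = 1.0961 nats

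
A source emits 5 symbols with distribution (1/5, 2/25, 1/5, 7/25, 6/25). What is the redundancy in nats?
0.0647 nats

Redundancy measures how far a source is from maximum entropy:
R = H_max - H(X)

Maximum entropy for 5 symbols: H_max = log_e(5) = 1.6094 nats
Actual entropy: H(X) = 1.5448 nats
Redundancy: R = 1.6094 - 1.5448 = 0.0647 nats

This redundancy represents potential for compression: the source could be compressed by 0.0647 nats per symbol.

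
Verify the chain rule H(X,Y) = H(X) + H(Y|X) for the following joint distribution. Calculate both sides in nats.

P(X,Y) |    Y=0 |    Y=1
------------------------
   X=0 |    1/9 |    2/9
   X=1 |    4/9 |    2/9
H(X,Y) = 1.2730, H(X) = 0.6365, H(Y|X) = 0.6365 (all in nats)

Chain rule: H(X,Y) = H(X) + H(Y|X)

Left side — joint entropy directly:
H(X,Y) = -Σ p(x,y) log p(x,y) = 1.2730 nats

Right side — compute H(Y|X) from the conditional distributions:
P(X) = (1/3, 2/3), so H(X) = 0.6365 nats
H(Y|X) = Σ_x P(X=x) · H(Y|X=x):
  P(Y|X=0) = (1/3, 2/3), H(Y|X=0) = 0.6365, weight P(X=0) = 1/3
  P(Y|X=1) = (2/3, 1/3), H(Y|X=1) = 0.6365, weight P(X=1) = 2/3
H(Y|X) = 0.6365 nats

H(X) + H(Y|X) = 0.6365 + 0.6365 = 1.2730 nats

Both sides equal 1.2730 nats. ✓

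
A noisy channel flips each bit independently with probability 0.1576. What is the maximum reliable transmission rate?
0.3715 bits

For a binary symmetric channel (BSC) with error probability p:
Capacity C = 1 - H(p) bits per symbol

where H(p) = -p log₂(p) - (1-p) log₂(1-p) is the binary entropy function.

H(0.1576) = 0.6285 bits
C = 1 - 0.6285 = 0.3715 bits per symbol

This means we can reliably transmit up to 0.3715 bits of information per channel use.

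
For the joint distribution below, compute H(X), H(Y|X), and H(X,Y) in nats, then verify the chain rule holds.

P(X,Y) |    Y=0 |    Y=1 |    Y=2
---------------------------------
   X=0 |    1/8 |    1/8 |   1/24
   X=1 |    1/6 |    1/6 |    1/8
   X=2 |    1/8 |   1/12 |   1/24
H(X,Y) = 2.1089, H(X) = 1.0635, H(Y|X) = 1.0454 (all in nats)

Chain rule: H(X,Y) = H(X) + H(Y|X)

Left side — joint entropy directly:
H(X,Y) = -Σ p(x,y) log p(x,y) = 2.1089 nats

Right side — compute H(Y|X) from the conditional distributions:
P(X) = (7/24, 11/24, 1/4), so H(X) = 1.0635 nats
H(Y|X) = Σ_x P(X=x) · H(Y|X=x):
  P(Y|X=0) = (3/7, 3/7, 1/7), H(Y|X=0) = 1.0042, weight P(X=0) = 7/24
  P(Y|X=1) = (4/11, 4/11, 3/11), H(Y|X=1) = 1.0901, weight P(X=1) = 11/24
  P(Y|X=2) = (1/2, 1/3, 1/6), H(Y|X=2) = 1.0114, weight P(X=2) = 1/4
H(Y|X) = 1.0454 nats

H(X) + H(Y|X) = 1.0635 + 1.0454 = 2.1089 nats

Both sides equal 2.1089 nats. ✓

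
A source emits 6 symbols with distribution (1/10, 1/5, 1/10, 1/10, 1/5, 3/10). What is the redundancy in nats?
0.0960 nats

Redundancy measures how far a source is from maximum entropy:
R = H_max - H(X)

Maximum entropy for 6 symbols: H_max = log_e(6) = 1.7918 nats
Actual entropy: H(X) = 1.6957 nats
Redundancy: R = 1.7918 - 1.6957 = 0.0960 nats

This redundancy represents potential for compression: the source could be compressed by 0.0960 nats per symbol.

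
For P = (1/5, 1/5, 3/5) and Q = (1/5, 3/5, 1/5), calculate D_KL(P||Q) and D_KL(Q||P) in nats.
D_KL(P||Q) = 0.4394, D_KL(Q||P) = 0.4394

KL divergence is not symmetric: D_KL(P||Q) ≠ D_KL(Q||P) in general.

D_KL(P||Q) = 0.4394 nats
D_KL(Q||P) = 0.4394 nats

In this case they happen to be equal (to 4 decimal places).

This asymmetry is why KL divergence is not a true distance metric.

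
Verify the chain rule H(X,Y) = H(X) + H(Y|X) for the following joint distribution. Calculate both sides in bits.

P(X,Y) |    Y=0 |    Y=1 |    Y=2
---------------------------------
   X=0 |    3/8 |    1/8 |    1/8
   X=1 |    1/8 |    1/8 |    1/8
H(X,Y) = 2.4056, H(X) = 0.9544, H(Y|X) = 1.4512 (all in bits)

Chain rule: H(X,Y) = H(X) + H(Y|X)

Left side — joint entropy directly:
H(X,Y) = -Σ p(x,y) log p(x,y) = 2.4056 bits

Right side — compute H(Y|X) from the conditional distributions:
P(X) = (5/8, 3/8), so H(X) = 0.9544 bits
H(Y|X) = Σ_x P(X=x) · H(Y|X=x):
  P(Y|X=0) = (3/5, 1/5, 1/5), H(Y|X=0) = 1.3710, weight P(X=0) = 5/8
  P(Y|X=1) = (1/3, 1/3, 1/3), H(Y|X=1) = 1.5850, weight P(X=1) = 3/8
H(Y|X) = 1.4512 bits

H(X) + H(Y|X) = 0.9544 + 1.4512 = 2.4056 bits

Both sides equal 2.4056 bits. ✓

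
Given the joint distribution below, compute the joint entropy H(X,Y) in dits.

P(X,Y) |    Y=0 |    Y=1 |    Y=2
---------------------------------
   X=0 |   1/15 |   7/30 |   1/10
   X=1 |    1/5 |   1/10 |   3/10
0.7225 dits

Joint entropy is H(X,Y) = -Σ_{x,y} p(x,y) log p(x,y).

Summing over all non-zero entries:
H(X,Y) = -[1/15·log_10(1/15) + 7/30·log_10(7/30) + 1/10·log_10(1/10) + 1/5·log_10(1/5) + 1/10·log_10(1/10) + 3/10·log_10(3/10)]
H(X,Y) = 0.7225 dits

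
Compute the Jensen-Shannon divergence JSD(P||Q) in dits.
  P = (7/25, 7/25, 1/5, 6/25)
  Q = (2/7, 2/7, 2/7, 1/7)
0.0044 dits

Jensen-Shannon divergence is:
JSD(P||Q) = 0.5 × D_KL(P||M) + 0.5 × D_KL(Q||M)
where M = 0.5 × (P + Q) is the mixture distribution.

M = 0.5 × (7/25, 7/25, 1/5, 6/25) + 0.5 × (2/7, 2/7, 2/7, 1/7) = (0.282857, 0.282857, 0.242857, 0.191429)

D_KL(P||M) = 0.0042 dits
D_KL(Q||M) = 0.0045 dits

JSD(P||Q) = 0.5 × 0.0042 + 0.5 × 0.0045 = 0.0044 dits

Unlike KL divergence, JSD is symmetric and bounded: 0 ≤ JSD ≤ log(2).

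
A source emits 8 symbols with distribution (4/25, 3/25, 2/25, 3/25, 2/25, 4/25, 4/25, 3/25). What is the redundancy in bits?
0.0467 bits

Redundancy measures how far a source is from maximum entropy:
R = H_max - H(X)

Maximum entropy for 8 symbols: H_max = log_2(8) = 3.0000 bits
Actual entropy: H(X) = 2.9533 bits
Redundancy: R = 3.0000 - 2.9533 = 0.0467 bits

This redundancy represents potential for compression: the source could be compressed by 0.0467 bits per symbol.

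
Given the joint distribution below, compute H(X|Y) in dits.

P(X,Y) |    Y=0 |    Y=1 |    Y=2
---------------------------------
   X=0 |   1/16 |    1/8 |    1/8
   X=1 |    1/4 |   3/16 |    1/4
0.2629 dits

Using the chain rule: H(X|Y) = H(X,Y) - H(Y)

First, compute H(X,Y) = 0.7384 dits

Marginal P(Y) = (5/16, 5/16, 3/8)
H(Y) = 0.4755 dits

H(X|Y) = H(X,Y) - H(Y) = 0.7384 - 0.4755 = 0.2629 dits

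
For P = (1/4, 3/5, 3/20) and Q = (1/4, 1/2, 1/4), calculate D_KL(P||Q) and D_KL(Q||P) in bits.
D_KL(P||Q) = 0.0473, D_KL(Q||P) = 0.0527

KL divergence is not symmetric: D_KL(P||Q) ≠ D_KL(Q||P) in general.

D_KL(P||Q) = 0.0473 bits
D_KL(Q||P) = 0.0527 bits

No, they are not equal!

This asymmetry is why KL divergence is not a true distance metric.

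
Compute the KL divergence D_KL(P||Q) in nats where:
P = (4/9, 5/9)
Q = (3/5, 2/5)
0.0491 nats

KL divergence: D_KL(P||Q) = Σ p(x) log(p(x)/q(x))

Computing term by term:
  x=0: 4/9 × log_e[(4/9)/(3/5)] = 4/9 × -0.3001 = -0.1334
  x=1: 5/9 × log_e[(5/9)/(2/5)] = 5/9 × 0.3285 = 0.1825

D_KL(P||Q) = 0.0491 nats

Note: KL divergence is always non-negative and equals 0 iff P = Q.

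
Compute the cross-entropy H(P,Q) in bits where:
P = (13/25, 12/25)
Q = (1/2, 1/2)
1.0000 bits

Cross-entropy: H(P,Q) = -Σ p(x) log q(x)

Alternatively: H(P,Q) = H(P) + D_KL(P||Q)
H(P) = 0.9988 bits
D_KL(P||Q) = 0.0012 bits

H(P,Q) = 0.9988 + 0.0012 = 1.0000 bits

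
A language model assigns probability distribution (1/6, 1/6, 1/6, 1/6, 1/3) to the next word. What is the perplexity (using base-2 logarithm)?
4.7622

Perplexity is 2^H (or exp(H) for natural log).

First, H = -Σ p log p = 2.2516 bits
Perplexity = 2^2.2516 = 4.7622

Interpretation: The model's uncertainty is equivalent to choosing uniformly among 4.8 options.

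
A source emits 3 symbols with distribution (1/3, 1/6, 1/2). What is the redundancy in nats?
0.0872 nats

Redundancy measures how far a source is from maximum entropy:
R = H_max - H(X)

Maximum entropy for 3 symbols: H_max = log_e(3) = 1.0986 nats
Actual entropy: H(X) = 1.0114 nats
Redundancy: R = 1.0986 - 1.0114 = 0.0872 nats

This redundancy represents potential for compression: the source could be compressed by 0.0872 nats per symbol.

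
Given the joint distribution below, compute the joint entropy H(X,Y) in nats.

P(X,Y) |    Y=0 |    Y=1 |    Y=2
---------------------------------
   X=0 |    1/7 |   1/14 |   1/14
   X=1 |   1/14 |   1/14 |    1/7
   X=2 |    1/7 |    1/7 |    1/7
2.1440 nats

Joint entropy is H(X,Y) = -Σ_{x,y} p(x,y) log p(x,y).

Summing over all non-zero entries:
H(X,Y) = -[1/7·log_e(1/7) + 1/14·log_e(1/14) + 1/14·log_e(1/14) + 1/14·log_e(1/14) + 1/14·log_e(1/14) + 1/7·log_e(1/7) + 1/7·log_e(1/7) + 1/7·log_e(1/7) + 1/7·log_e(1/7)]
H(X,Y) = 2.1440 nats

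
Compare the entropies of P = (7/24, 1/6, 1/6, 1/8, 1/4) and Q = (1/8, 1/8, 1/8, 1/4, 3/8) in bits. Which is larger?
P

Computing entropies in bits:
H(P) = 2.2551
H(Q) = 2.1556

Distribution P has higher entropy.

Intuition: The distribution closer to uniform (more spread out) has higher entropy.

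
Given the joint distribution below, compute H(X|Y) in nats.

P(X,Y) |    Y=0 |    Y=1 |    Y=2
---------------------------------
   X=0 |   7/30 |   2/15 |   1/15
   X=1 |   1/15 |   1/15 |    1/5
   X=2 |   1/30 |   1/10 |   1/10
0.9503 nats

Using the chain rule: H(X|Y) = H(X,Y) - H(Y)

First, compute H(X,Y) = 2.0456 nats

Marginal P(Y) = (1/3, 3/10, 11/30)
H(Y) = 1.0953 nats

H(X|Y) = H(X,Y) - H(Y) = 2.0456 - 1.0953 = 0.9503 nats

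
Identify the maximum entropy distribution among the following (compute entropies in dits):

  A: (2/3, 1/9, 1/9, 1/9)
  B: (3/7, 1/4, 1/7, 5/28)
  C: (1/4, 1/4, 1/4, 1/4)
C

For a discrete distribution over n outcomes, entropy is maximized by the uniform distribution.

Computing entropies:
H(A) = 0.4355 dits
H(B) = 0.5626 dits
H(C) = 0.6021 dits

The uniform distribution (where all probabilities equal 1/4) achieves the maximum entropy of log_10(4) = 0.6021 dits.

Distribution C has the highest entropy.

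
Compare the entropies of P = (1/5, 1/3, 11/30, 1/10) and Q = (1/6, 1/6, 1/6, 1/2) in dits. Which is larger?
P

Computing entropies in dits:
H(P) = 0.5586
H(Q) = 0.5396

Distribution P has higher entropy.

Intuition: The distribution closer to uniform (more spread out) has higher entropy.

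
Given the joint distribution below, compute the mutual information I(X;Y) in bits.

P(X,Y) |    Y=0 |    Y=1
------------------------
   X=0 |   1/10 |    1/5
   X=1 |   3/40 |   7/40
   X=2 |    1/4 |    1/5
0.0419 bits

Mutual information: I(X;Y) = H(X) + H(Y) - H(X,Y)

Marginals:
P(X) = (3/10, 1/4, 9/20), H(X) = 1.5395 bits
P(Y) = (17/40, 23/40), H(Y) = 0.9837 bits

Joint entropy: H(X,Y) = 2.4813 bits

I(X;Y) = 1.5395 + 0.9837 - 2.4813 = 0.0419 bits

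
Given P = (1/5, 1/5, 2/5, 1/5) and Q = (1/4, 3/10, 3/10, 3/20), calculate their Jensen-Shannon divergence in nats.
0.0118 nats

Jensen-Shannon divergence is:
JSD(P||Q) = 0.5 × D_KL(P||M) + 0.5 × D_KL(Q||M)
where M = 0.5 × (P + Q) is the mixture distribution.

M = 0.5 × (1/5, 1/5, 2/5, 1/5) + 0.5 × (1/4, 3/10, 3/10, 3/20) = (9/40, 1/4, 7/20, 7/40)

D_KL(P||M) = 0.0119 nats
D_KL(Q||M) = 0.0117 nats

JSD(P||Q) = 0.5 × 0.0119 + 0.5 × 0.0117 = 0.0118 nats

Unlike KL divergence, JSD is symmetric and bounded: 0 ≤ JSD ≤ log(2).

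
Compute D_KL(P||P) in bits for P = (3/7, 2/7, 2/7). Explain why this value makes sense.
0.0000 bits

KL divergence satisfies the Gibbs inequality: D_KL(P||Q) ≥ 0 for all distributions P, Q.

D_KL(P||Q) = Σ p(x) log(p(x)/q(x))
Each term is p(x) × log_2(p(x)/p(x)) = p(x) × log_2(1) = 0, so the sum is 0.
D_KL(P||Q) = 0.0000 bits

When P = Q, the KL divergence is exactly 0, as there is no 'divergence' between identical distributions.

This non-negativity is a fundamental property: relative entropy cannot be negative because it measures how different Q is from P.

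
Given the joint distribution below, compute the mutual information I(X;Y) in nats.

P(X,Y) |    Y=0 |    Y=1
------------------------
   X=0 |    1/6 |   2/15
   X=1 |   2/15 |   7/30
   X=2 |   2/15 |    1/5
0.0135 nats

Mutual information: I(X;Y) = H(X) + H(Y) - H(X,Y)

Marginals:
P(X) = (3/10, 11/30, 1/3), H(X) = 1.0953 nats
P(Y) = (13/30, 17/30), H(Y) = 0.6842 nats

Joint entropy: H(X,Y) = 1.7660 nats

I(X;Y) = 1.0953 + 0.6842 - 1.7660 = 0.0135 nats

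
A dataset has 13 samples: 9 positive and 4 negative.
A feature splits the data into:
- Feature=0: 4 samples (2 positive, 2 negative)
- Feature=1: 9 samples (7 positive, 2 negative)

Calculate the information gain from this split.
0.0537 bits

Information Gain = H(Y) - H(Y|Feature)

Before split:
P(positive) = 9/13 = 0.6923
H(Y) = 0.8905 bits

After split:
Feature=0: H = 1.0000 bits (weight = 4/13)
Feature=1: H = 0.7642 bits (weight = 9/13)
H(Y|Feature) = (4/13)×1.0000 + (9/13)×0.7642 = 0.8368 bits

Information Gain = 0.8905 - 0.8368 = 0.0537 bits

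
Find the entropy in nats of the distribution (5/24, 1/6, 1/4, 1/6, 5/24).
1.5974 nats

Shannon entropy is H(X) = -Σ p(x) log p(x).

For P = (5/24, 1/6, 1/4, 1/6, 5/24):
H = -5/24 × log_e(5/24) -1/6 × log_e(1/6) -1/4 × log_e(1/4) -1/6 × log_e(1/6) -5/24 × log_e(5/24)
H = 1.5974 nats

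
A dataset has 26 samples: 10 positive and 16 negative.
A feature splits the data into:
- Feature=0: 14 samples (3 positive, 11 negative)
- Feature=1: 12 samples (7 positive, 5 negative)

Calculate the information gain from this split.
0.1054 bits

Information Gain = H(Y) - H(Y|Feature)

Before split:
P(positive) = 10/26 = 0.3846
H(Y) = 0.9612 bits

After split:
Feature=0: H = 0.7496 bits (weight = 14/26)
Feature=1: H = 0.9799 bits (weight = 12/26)
H(Y|Feature) = (14/26)×0.7496 + (12/26)×0.9799 = 0.8559 bits

Information Gain = 0.9612 - 0.8559 = 0.1054 bits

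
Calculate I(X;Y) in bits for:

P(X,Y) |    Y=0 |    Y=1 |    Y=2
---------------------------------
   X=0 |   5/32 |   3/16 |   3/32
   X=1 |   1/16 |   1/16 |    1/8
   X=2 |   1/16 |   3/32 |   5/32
0.0661 bits

Mutual information: I(X;Y) = H(X) + H(Y) - H(X,Y)

Marginals:
P(X) = (7/16, 1/4, 5/16), H(X) = 1.5462 bits
P(Y) = (9/32, 11/32, 3/8), H(Y) = 1.5749 bits

Joint entropy: H(X,Y) = 3.0550 bits

I(X;Y) = 1.5462 + 1.5749 - 3.0550 = 0.0661 bits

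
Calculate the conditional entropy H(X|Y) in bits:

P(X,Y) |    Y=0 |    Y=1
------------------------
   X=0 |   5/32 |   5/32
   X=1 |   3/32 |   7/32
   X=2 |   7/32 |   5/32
1.5376 bits

Using the chain rule: H(X|Y) = H(X,Y) - H(Y)

First, compute H(X,Y) = 2.5348 bits

Marginal P(Y) = (15/32, 17/32)
H(Y) = 0.9972 bits

H(X|Y) = H(X,Y) - H(Y) = 2.5348 - 0.9972 = 1.5376 bits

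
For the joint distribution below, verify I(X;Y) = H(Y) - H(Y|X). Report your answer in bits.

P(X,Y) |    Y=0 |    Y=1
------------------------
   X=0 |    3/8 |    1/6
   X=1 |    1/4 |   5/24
I(X;Y) = 0.0165 bits

Mutual information has multiple equivalent forms:
- I(X;Y) = H(X) - H(X|Y)
- I(X;Y) = H(Y) - H(Y|X)
- I(X;Y) = H(X) + H(Y) - H(X,Y)

Computing all quantities:
H(X) = 0.9950, H(Y) = 0.9544, H(X,Y) = 1.9329
H(X|Y) = 0.9785, H(Y|X) = 0.9379

Verification:
H(X) - H(X|Y) = 0.9950 - 0.9785 = 0.0165
H(Y) - H(Y|X) = 0.9544 - 0.9379 = 0.0165
H(X) + H(Y) - H(X,Y) = 0.9950 + 0.9544 - 1.9329 = 0.0165

All forms give I(X;Y) = 0.0165 bits. ✓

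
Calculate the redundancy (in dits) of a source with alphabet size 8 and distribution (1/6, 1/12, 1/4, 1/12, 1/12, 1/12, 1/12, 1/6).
0.0435 dits

Redundancy measures how far a source is from maximum entropy:
R = H_max - H(X)

Maximum entropy for 8 symbols: H_max = log_10(8) = 0.9031 dits
Actual entropy: H(X) = 0.8596 dits
Redundancy: R = 0.9031 - 0.8596 = 0.0435 dits

This redundancy represents potential for compression: the source could be compressed by 0.0435 dits per symbol.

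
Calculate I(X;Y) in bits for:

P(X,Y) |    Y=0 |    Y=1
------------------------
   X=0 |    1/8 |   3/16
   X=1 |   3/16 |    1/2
0.0114 bits

Mutual information: I(X;Y) = H(X) + H(Y) - H(X,Y)

Marginals:
P(X) = (5/16, 11/16), H(X) = 0.8960 bits
P(Y) = (5/16, 11/16), H(Y) = 0.8960 bits

Joint entropy: H(X,Y) = 1.7806 bits

I(X;Y) = 0.8960 + 0.8960 - 1.7806 = 0.0114 bits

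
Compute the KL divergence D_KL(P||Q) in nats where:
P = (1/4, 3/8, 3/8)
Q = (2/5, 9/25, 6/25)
0.0652 nats

KL divergence: D_KL(P||Q) = Σ p(x) log(p(x)/q(x))

Computing term by term:
  x=0: 1/4 × log_e[(1/4)/(2/5)] = 1/4 × -0.4700 = -0.1175
  x=1: 3/8 × log_e[(3/8)/(9/25)] = 3/8 × 0.0408 = 0.0153
  x=2: 3/8 × log_e[(3/8)/(6/25)] = 3/8 × 0.4463 = 0.1674

D_KL(P||Q) = 0.0652 nats

Note: KL divergence is always non-negative and equals 0 iff P = Q.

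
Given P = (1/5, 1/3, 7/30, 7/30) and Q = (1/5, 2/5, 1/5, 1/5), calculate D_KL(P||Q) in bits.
0.0161 bits

KL divergence: D_KL(P||Q) = Σ p(x) log(p(x)/q(x))

Computing term by term:
  x=0: 1/5 × log_2[(1/5)/(1/5)] = 1/5 × 0.0000 = 0.0000
  x=1: 1/3 × log_2[(1/3)/(2/5)] = 1/3 × -0.2630 = -0.0877
  x=2: 7/30 × log_2[(7/30)/(1/5)] = 7/30 × 0.2224 = 0.0519
  x=3: 7/30 × log_2[(7/30)/(1/5)] = 7/30 × 0.2224 = 0.0519

D_KL(P||Q) = 0.0161 bits

Note: KL divergence is always non-negative and equals 0 iff P = Q.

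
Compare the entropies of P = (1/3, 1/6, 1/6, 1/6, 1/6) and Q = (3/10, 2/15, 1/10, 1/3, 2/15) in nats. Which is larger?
P

Computing entropies in nats:
H(P) = 1.5607
H(Q) = 1.4950

Distribution P has higher entropy.

Intuition: The distribution closer to uniform (more spread out) has higher entropy.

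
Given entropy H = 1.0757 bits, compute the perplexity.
2.1077

Perplexity is 2^H (or exp(H) for natural log).

H = 1.0757 bits
Perplexity = 2^1.0757 = 2.1077

Interpretation: The model's uncertainty is equivalent to choosing uniformly among 2.1 options.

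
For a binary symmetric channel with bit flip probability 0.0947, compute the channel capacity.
0.5480 bits

For a binary symmetric channel (BSC) with error probability p:
Capacity C = 1 - H(p) bits per symbol

where H(p) = -p log₂(p) - (1-p) log₂(1-p) is the binary entropy function.

H(0.0947) = 0.4520 bits
C = 1 - 0.4520 = 0.5480 bits per symbol

This means we can reliably transmit up to 0.5480 bits of information per channel use.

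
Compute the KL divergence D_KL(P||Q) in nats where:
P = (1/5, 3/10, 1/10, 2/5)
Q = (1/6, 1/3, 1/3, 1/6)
0.2346 nats

KL divergence: D_KL(P||Q) = Σ p(x) log(p(x)/q(x))

Computing term by term:
  x=0: 1/5 × log_e[(1/5)/(1/6)] = 1/5 × 0.1823 = 0.0365
  x=1: 3/10 × log_e[(3/10)/(1/3)] = 3/10 × -0.1054 = -0.0316
  x=2: 1/10 × log_e[(1/10)/(1/3)] = 1/10 × -1.2040 = -0.1204
  x=3: 2/5 × log_e[(2/5)/(1/6)] = 2/5 × 0.8755 = 0.3502

D_KL(P||Q) = 0.2346 nats

Note: KL divergence is always non-negative and equals 0 iff P = Q.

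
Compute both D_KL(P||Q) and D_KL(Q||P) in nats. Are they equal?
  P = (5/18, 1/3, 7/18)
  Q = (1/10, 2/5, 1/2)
D_KL(P||Q) = 0.1253, D_KL(Q||P) = 0.0964

KL divergence is not symmetric: D_KL(P||Q) ≠ D_KL(Q||P) in general.

D_KL(P||Q) = 0.1253 nats
D_KL(Q||P) = 0.0964 nats

No, they are not equal!

This asymmetry is why KL divergence is not a true distance metric.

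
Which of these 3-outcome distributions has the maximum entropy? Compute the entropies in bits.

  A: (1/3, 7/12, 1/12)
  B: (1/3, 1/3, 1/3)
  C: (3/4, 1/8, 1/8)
B

For a discrete distribution over n outcomes, entropy is maximized by the uniform distribution.

Computing entropies:
H(A) = 1.2807 bits
H(B) = 1.5850 bits
H(C) = 1.0613 bits

The uniform distribution (where all probabilities equal 1/3) achieves the maximum entropy of log_2(3) = 1.5850 bits.

Distribution B has the highest entropy.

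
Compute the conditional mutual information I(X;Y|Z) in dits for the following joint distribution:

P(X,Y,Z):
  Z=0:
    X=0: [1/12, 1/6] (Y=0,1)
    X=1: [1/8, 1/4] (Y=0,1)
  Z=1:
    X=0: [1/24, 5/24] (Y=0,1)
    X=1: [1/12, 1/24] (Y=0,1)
0.0202 dits

Conditional mutual information: I(X;Y|Z) = H(X|Z) + H(Y|Z) - H(X,Y|Z)

H(Z) = 0.2873
H(X,Z) = 0.5737 → H(X|Z) = 0.2863
H(Y,Z) = 0.5637 → H(Y|Z) = 0.2764
H(X,Y,Z) = 0.8299 → H(X,Y|Z) = 0.5426

I(X;Y|Z) = 0.2863 + 0.2764 - 0.5426 = 0.0202 dits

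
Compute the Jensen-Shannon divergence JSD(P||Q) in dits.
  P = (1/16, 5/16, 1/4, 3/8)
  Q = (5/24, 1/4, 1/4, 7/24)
0.0109 dits

Jensen-Shannon divergence is:
JSD(P||Q) = 0.5 × D_KL(P||M) + 0.5 × D_KL(Q||M)
where M = 0.5 × (P + Q) is the mixture distribution.

M = 0.5 × (1/16, 5/16, 1/4, 3/8) + 0.5 × (5/24, 1/4, 1/4, 7/24) = (0.135417, 9/32, 1/4, 1/3)

D_KL(P||M) = 0.0125 dits
D_KL(Q||M) = 0.0093 dits

JSD(P||Q) = 0.5 × 0.0125 + 0.5 × 0.0093 = 0.0109 dits

Unlike KL divergence, JSD is symmetric and bounded: 0 ≤ JSD ≤ log(2).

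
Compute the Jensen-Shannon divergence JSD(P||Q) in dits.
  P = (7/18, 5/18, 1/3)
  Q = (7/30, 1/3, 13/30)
0.0062 dits

Jensen-Shannon divergence is:
JSD(P||Q) = 0.5 × D_KL(P||M) + 0.5 × D_KL(Q||M)
where M = 0.5 × (P + Q) is the mixture distribution.

M = 0.5 × (7/18, 5/18, 1/3) + 0.5 × (7/30, 1/3, 13/30) = (0.311111, 11/36, 0.383333)

D_KL(P||M) = 0.0060 dits
D_KL(Q||M) = 0.0065 dits

JSD(P||Q) = 0.5 × 0.0060 + 0.5 × 0.0065 = 0.0062 dits

Unlike KL divergence, JSD is symmetric and bounded: 0 ≤ JSD ≤ log(2).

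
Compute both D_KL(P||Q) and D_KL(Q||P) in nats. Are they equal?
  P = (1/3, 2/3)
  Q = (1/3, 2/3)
D_KL(P||Q) = 0.0000, D_KL(Q||P) = 0.0000

KL divergence is not symmetric: D_KL(P||Q) ≠ D_KL(Q||P) in general.

D_KL(P||Q) = 0.0000 nats
D_KL(Q||P) = 0.0000 nats

In this case they happen to be equal (to 4 decimal places).

This asymmetry is why KL divergence is not a true distance metric.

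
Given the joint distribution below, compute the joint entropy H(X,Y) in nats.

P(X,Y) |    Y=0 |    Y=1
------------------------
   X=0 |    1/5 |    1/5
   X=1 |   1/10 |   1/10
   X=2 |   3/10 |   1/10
1.6957 nats

Joint entropy is H(X,Y) = -Σ_{x,y} p(x,y) log p(x,y).

Summing over all non-zero entries:
H(X,Y) = -[1/5·log_e(1/5) + 1/5·log_e(1/5) + 1/10·log_e(1/10) + 1/10·log_e(1/10) + 3/10·log_e(3/10) + 1/10·log_e(1/10)]
H(X,Y) = 1.6957 nats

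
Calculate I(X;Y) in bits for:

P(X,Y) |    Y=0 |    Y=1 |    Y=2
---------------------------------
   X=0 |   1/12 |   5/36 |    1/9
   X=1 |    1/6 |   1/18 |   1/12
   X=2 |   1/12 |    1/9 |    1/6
0.0737 bits

Mutual information: I(X;Y) = H(X) + H(Y) - H(X,Y)

Marginals:
P(X) = (1/3, 11/36, 13/36), H(X) = 1.5816 bits
P(Y) = (1/3, 11/36, 13/36), H(Y) = 1.5816 bits

Joint entropy: H(X,Y) = 3.0895 bits

I(X;Y) = 1.5816 + 1.5816 - 3.0895 = 0.0737 bits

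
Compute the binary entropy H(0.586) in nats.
0.6783 nats

The binary entropy function is:
H(p) = -p log(p) - (1-p) log(1-p)

H(0.586) = -0.586 × log_e(0.586) - 0.414 × log_e(0.414)
H(0.586) = 0.6783 nats

Note: Binary entropy is maximized at p=0.5 (H=1 bit) and minimized at p=0 or p=1 (H=0).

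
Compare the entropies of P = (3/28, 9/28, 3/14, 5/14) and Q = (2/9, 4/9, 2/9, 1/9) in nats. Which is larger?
P

Computing entropies in nats:
H(P) = 1.3019
H(Q) = 1.2730

Distribution P has higher entropy.

Intuition: The distribution closer to uniform (more spread out) has higher entropy.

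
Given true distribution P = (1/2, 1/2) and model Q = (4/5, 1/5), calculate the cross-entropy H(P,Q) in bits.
1.3219 bits

Cross-entropy: H(P,Q) = -Σ p(x) log q(x)

Alternatively: H(P,Q) = H(P) + D_KL(P||Q)
H(P) = 1.0000 bits
D_KL(P||Q) = 0.3219 bits

H(P,Q) = 1.0000 + 0.3219 = 1.3219 bits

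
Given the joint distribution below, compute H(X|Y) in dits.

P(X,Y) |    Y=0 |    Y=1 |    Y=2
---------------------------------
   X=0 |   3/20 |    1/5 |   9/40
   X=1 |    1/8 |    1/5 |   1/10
0.2898 dits

Using the chain rule: H(X|Y) = H(X,Y) - H(Y)

First, compute H(X,Y) = 0.7618 dits

Marginal P(Y) = (11/40, 2/5, 13/40)
H(Y) = 0.4720 dits

H(X|Y) = H(X,Y) - H(Y) = 0.7618 - 0.4720 = 0.2898 dits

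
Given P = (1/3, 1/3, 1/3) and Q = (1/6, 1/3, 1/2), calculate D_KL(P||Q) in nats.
0.0959 nats

KL divergence: D_KL(P||Q) = Σ p(x) log(p(x)/q(x))

Computing term by term:
  x=0: 1/3 × log_e[(1/3)/(1/6)] = 1/3 × 0.6931 = 0.2310
  x=1: 1/3 × log_e[(1/3)/(1/3)] = 1/3 × 0.0000 = 0.0000
  x=2: 1/3 × log_e[(1/3)/(1/2)] = 1/3 × -0.4055 = -0.1352

D_KL(P||Q) = 0.0959 nats

Note: KL divergence is always non-negative and equals 0 iff P = Q.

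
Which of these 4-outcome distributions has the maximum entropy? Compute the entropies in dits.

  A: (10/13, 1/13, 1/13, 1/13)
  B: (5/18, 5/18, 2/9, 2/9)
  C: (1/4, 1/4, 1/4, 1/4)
C

For a discrete distribution over n outcomes, entropy is maximized by the uniform distribution.

Computing entropies:
H(A) = 0.3447 dits
H(B) = 0.5994 dits
H(C) = 0.6021 dits

The uniform distribution (where all probabilities equal 1/4) achieves the maximum entropy of log_10(4) = 0.6021 dits.

Distribution C has the highest entropy.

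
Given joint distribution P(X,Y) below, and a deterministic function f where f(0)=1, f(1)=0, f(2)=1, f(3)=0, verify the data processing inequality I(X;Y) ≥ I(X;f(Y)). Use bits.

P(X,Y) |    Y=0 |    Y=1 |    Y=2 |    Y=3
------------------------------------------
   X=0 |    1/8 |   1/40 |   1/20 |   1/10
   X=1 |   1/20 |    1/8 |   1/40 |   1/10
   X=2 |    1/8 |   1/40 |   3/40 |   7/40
I(X;Y) = 0.1322, I(X;f(Y)) = 0.0554, inequality holds: 0.1322 ≥ 0.0554

Data Processing Inequality: For any Markov chain X → Y → Z, we have I(X;Y) ≥ I(X;Z).

Here Z = f(Y) is a deterministic function of Y, forming X → Y → Z.

Original I(X;Y) = 0.1322 bits

After applying f:
P(X,Z) where Z=f(Y):
- P(X,Z=0) = P(X,Y=1) + P(X,Y=3)
- P(X,Z=1) = P(X,Y=0) + P(X,Y=2)

I(X;Z) = I(X;f(Y)) = 0.0554 bits

Verification: 0.1322 ≥ 0.0554 ✓

Information cannot be created by processing; the function f can only lose information about X.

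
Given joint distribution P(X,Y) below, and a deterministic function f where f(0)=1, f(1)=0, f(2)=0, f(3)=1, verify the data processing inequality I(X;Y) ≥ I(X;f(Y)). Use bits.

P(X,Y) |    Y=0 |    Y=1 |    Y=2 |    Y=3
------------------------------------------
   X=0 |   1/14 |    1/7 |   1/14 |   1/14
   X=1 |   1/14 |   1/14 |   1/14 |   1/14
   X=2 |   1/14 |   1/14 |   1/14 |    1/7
I(X;Y) = 0.0410, I(X;f(Y)) = 0.0207, inequality holds: 0.0410 ≥ 0.0207

Data Processing Inequality: For any Markov chain X → Y → Z, we have I(X;Y) ≥ I(X;Z).

Here Z = f(Y) is a deterministic function of Y, forming X → Y → Z.

Original I(X;Y) = 0.0410 bits

After applying f:
P(X,Z) where Z=f(Y):
- P(X,Z=0) = P(X,Y=1) + P(X,Y=2)
- P(X,Z=1) = P(X,Y=0) + P(X,Y=3)

I(X;Z) = I(X;f(Y)) = 0.0207 bits

Verification: 0.0410 ≥ 0.0207 ✓

Information cannot be created by processing; the function f can only lose information about X.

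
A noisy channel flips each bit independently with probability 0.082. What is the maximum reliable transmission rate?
0.5908 bits

For a binary symmetric channel (BSC) with error probability p:
Capacity C = 1 - H(p) bits per symbol

where H(p) = -p log₂(p) - (1-p) log₂(1-p) is the binary entropy function.

H(0.082) = 0.4092 bits
C = 1 - 0.4092 = 0.5908 bits per symbol

This means we can reliably transmit up to 0.5908 bits of information per channel use.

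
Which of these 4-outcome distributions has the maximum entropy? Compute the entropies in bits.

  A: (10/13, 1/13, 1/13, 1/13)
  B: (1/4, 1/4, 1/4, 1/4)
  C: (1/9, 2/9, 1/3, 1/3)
B

For a discrete distribution over n outcomes, entropy is maximized by the uniform distribution.

Computing entropies:
H(A) = 1.1451 bits
H(B) = 2.0000 bits
H(C) = 1.8911 bits

The uniform distribution (where all probabilities equal 1/4) achieves the maximum entropy of log_2(4) = 2.0000 bits.

Distribution B has the highest entropy.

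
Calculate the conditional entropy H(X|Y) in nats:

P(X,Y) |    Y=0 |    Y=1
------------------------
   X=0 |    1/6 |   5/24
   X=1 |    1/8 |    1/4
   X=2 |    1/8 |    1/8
1.0726 nats

Using the chain rule: H(X|Y) = H(X,Y) - H(Y)

First, compute H(X,Y) = 1.7518 nats

Marginal P(Y) = (5/12, 7/12)
H(Y) = 0.6792 nats

H(X|Y) = H(X,Y) - H(Y) = 1.7518 - 0.6792 = 1.0726 nats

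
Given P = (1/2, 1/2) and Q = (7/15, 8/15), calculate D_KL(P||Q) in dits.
0.0010 dits

KL divergence: D_KL(P||Q) = Σ p(x) log(p(x)/q(x))

Computing term by term:
  x=0: 1/2 × log_10[(1/2)/(7/15)] = 1/2 × 0.0300 = 0.0150
  x=1: 1/2 × log_10[(1/2)/(8/15)] = 1/2 × -0.0280 = -0.0140

D_KL(P||Q) = 0.0010 dits

Note: KL divergence is always non-negative and equals 0 iff P = Q.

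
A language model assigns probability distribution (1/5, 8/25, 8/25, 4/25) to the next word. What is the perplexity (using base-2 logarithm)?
3.8356

Perplexity is 2^H (or exp(H) for natural log).

First, H = -Σ p log p = 1.9395 bits
Perplexity = 2^1.9395 = 3.8356

Interpretation: The model's uncertainty is equivalent to choosing uniformly among 3.8 options.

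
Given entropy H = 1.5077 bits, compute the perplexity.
2.8436

Perplexity is 2^H (or exp(H) for natural log).

H = 1.5077 bits
Perplexity = 2^1.5077 = 2.8436

Interpretation: The model's uncertainty is equivalent to choosing uniformly among 2.8 options.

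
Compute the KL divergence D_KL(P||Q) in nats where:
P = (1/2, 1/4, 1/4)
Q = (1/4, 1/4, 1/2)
0.1733 nats

KL divergence: D_KL(P||Q) = Σ p(x) log(p(x)/q(x))

Computing term by term:
  x=0: 1/2 × log_e[(1/2)/(1/4)] = 1/2 × 0.6931 = 0.3466
  x=1: 1/4 × log_e[(1/4)/(1/4)] = 1/4 × 0.0000 = 0.0000
  x=2: 1/4 × log_e[(1/4)/(1/2)] = 1/4 × -0.6931 = -0.1733

D_KL(P||Q) = 0.1733 nats

Note: KL divergence is always non-negative and equals 0 iff P = Q.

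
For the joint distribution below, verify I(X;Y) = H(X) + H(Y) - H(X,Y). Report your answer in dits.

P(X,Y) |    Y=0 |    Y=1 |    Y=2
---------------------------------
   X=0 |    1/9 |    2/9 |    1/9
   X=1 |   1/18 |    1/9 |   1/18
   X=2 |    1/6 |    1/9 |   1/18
I(X;Y) = 0.0133 dits

Mutual information has multiple equivalent forms:
- I(X;Y) = H(X) - H(X|Y)
- I(X;Y) = H(Y) - H(Y|X)
- I(X;Y) = H(X) + H(Y) - H(X,Y)

Computing all quantities:
H(X) = 0.4607, H(Y) = 0.4607, H(X,Y) = 0.9082
H(X|Y) = 0.4474, H(Y|X) = 0.4474

Verification:
H(X) - H(X|Y) = 0.4607 - 0.4474 = 0.0133
H(Y) - H(Y|X) = 0.4607 - 0.4474 = 0.0133
H(X) + H(Y) - H(X,Y) = 0.4607 + 0.4607 - 0.9082 = 0.0133

All forms give I(X;Y) = 0.0133 dits. ✓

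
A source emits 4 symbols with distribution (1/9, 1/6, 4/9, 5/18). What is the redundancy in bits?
0.1837 bits

Redundancy measures how far a source is from maximum entropy:
R = H_max - H(X)

Maximum entropy for 4 symbols: H_max = log_2(4) = 2.0000 bits
Actual entropy: H(X) = 1.8163 bits
Redundancy: R = 2.0000 - 1.8163 = 0.1837 bits

This redundancy represents potential for compression: the source could be compressed by 0.1837 bits per symbol.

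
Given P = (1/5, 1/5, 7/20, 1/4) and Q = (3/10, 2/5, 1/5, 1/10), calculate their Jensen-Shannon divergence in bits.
0.0707 bits

Jensen-Shannon divergence is:
JSD(P||Q) = 0.5 × D_KL(P||M) + 0.5 × D_KL(Q||M)
where M = 0.5 × (P + Q) is the mixture distribution.

M = 0.5 × (1/5, 1/5, 7/20, 1/4) + 0.5 × (3/10, 2/5, 1/5, 1/10) = (1/4, 3/10, 11/40, 7/40)

D_KL(P||M) = 0.0690 bits
D_KL(Q||M) = 0.0723 bits

JSD(P||Q) = 0.5 × 0.0690 + 0.5 × 0.0723 = 0.0707 bits

Unlike KL divergence, JSD is symmetric and bounded: 0 ≤ JSD ≤ log(2).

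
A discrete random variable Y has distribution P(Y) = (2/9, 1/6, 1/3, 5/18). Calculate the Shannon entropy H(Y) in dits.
0.5884 dits

Shannon entropy is H(X) = -Σ p(x) log p(x).

For P = (2/9, 1/6, 1/3, 5/18):
H = -2/9 × log_10(2/9) -1/6 × log_10(1/6) -1/3 × log_10(1/3) -5/18 × log_10(5/18)
H = 0.5884 dits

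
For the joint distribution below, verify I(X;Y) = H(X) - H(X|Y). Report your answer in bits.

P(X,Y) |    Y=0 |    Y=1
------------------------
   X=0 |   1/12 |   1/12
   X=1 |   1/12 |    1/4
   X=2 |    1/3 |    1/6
I(X;Y) = 0.1038 bits

Mutual information has multiple equivalent forms:
- I(X;Y) = H(X) - H(X|Y)
- I(X;Y) = H(Y) - H(Y|X)
- I(X;Y) = H(X) + H(Y) - H(X,Y)

Computing all quantities:
H(X) = 1.4591, H(Y) = 1.0000, H(X,Y) = 2.3554
H(X|Y) = 1.3554, H(Y|X) = 0.8962

Verification:
H(X) - H(X|Y) = 1.4591 - 1.3554 = 0.1038
H(Y) - H(Y|X) = 1.0000 - 0.8962 = 0.1038
H(X) + H(Y) - H(X,Y) = 1.4591 + 1.0000 - 2.3554 = 0.1038

All forms give I(X;Y) = 0.1038 bits. ✓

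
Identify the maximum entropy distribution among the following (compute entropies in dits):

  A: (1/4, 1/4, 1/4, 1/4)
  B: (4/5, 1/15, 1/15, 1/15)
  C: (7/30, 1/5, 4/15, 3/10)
A

For a discrete distribution over n outcomes, entropy is maximized by the uniform distribution.

Computing entropies:
H(A) = 0.6021 dits
H(B) = 0.3127 dits
H(C) = 0.5972 dits

The uniform distribution (where all probabilities equal 1/4) achieves the maximum entropy of log_10(4) = 0.6021 dits.

Distribution A has the highest entropy.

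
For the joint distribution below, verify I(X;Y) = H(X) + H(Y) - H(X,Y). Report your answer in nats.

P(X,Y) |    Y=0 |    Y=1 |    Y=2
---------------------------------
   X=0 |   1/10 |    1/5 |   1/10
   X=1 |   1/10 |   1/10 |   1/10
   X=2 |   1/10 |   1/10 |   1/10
I(X;Y) = 0.0138 nats

Mutual information has multiple equivalent forms:
- I(X;Y) = H(X) - H(X|Y)
- I(X;Y) = H(Y) - H(Y|X)
- I(X;Y) = H(X) + H(Y) - H(X,Y)

Computing all quantities:
H(X) = 1.0889, H(Y) = 1.0889, H(X,Y) = 2.1640
H(X|Y) = 1.0751, H(Y|X) = 1.0751

Verification:
H(X) - H(X|Y) = 1.0889 - 1.0751 = 0.0138
H(Y) - H(Y|X) = 1.0889 - 1.0751 = 0.0138
H(X) + H(Y) - H(X,Y) = 1.0889 + 1.0889 - 2.1640 = 0.0138

All forms give I(X;Y) = 0.0138 nats. ✓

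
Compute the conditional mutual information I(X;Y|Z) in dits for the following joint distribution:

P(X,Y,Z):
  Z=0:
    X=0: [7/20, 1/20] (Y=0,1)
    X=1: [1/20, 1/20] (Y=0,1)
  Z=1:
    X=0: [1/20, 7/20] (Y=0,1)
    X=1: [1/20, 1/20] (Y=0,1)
0.0262 dits

Conditional mutual information: I(X;Y|Z) = H(X|Z) + H(Y|Z) - H(X,Y|Z)

H(Z) = 0.3010
H(X,Z) = 0.5184 → H(X|Z) = 0.2173
H(Y,Z) = 0.5184 → H(Y|Z) = 0.2173
H(X,Y,Z) = 0.7095 → H(X,Y|Z) = 0.4084

I(X;Y|Z) = 0.2173 + 0.2173 - 0.4084 = 0.0262 dits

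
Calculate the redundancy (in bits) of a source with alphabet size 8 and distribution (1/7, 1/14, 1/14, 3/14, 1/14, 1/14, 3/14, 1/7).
0.1576 bits

Redundancy measures how far a source is from maximum entropy:
R = H_max - H(X)

Maximum entropy for 8 symbols: H_max = log_2(8) = 3.0000 bits
Actual entropy: H(X) = 2.8424 bits
Redundancy: R = 3.0000 - 2.8424 = 0.1576 bits

This redundancy represents potential for compression: the source could be compressed by 0.1576 bits per symbol.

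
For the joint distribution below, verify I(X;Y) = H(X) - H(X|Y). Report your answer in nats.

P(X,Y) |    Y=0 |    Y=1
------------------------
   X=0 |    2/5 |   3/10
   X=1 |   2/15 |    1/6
I(X;Y) = 0.0068 nats

Mutual information has multiple equivalent forms:
- I(X;Y) = H(X) - H(X|Y)
- I(X;Y) = H(Y) - H(Y|X)
- I(X;Y) = H(X) + H(Y) - H(X,Y)

Computing all quantities:
H(X) = 0.6109, H(Y) = 0.6909, H(X,Y) = 1.2950
H(X|Y) = 0.6041, H(Y|X) = 0.6841

Verification:
H(X) - H(X|Y) = 0.6109 - 0.6041 = 0.0068
H(Y) - H(Y|X) = 0.6909 - 0.6841 = 0.0068
H(X) + H(Y) - H(X,Y) = 0.6109 + 0.6909 - 1.2950 = 0.0068

All forms give I(X;Y) = 0.0068 nats. ✓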